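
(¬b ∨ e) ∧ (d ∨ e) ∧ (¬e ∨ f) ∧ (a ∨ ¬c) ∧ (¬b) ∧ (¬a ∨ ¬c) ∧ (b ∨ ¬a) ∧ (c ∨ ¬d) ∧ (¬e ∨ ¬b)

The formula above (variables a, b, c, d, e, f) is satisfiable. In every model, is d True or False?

Suppose d = True.
From the singleton clause (¬b), b = False.
From the singleton clause (¬a), a = False.
From the singleton clause (¬c), c = False.
But (c) is also a unit clause — contradiction.
So every satisfying assignment has d = False.

False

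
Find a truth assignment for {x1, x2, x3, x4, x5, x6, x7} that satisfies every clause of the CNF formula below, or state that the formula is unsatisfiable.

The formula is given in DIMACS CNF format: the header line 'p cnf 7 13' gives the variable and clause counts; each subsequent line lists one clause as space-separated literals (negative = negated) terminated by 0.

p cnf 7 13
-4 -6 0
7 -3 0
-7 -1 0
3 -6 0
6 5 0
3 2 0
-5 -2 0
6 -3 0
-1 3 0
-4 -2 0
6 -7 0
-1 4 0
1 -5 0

Try x4 = False.
Unit clause (¬x1) forces x1 = False.
Unit clause (¬x5) forces x5 = False.
Unit clause (x6) forces x6 = True.
Unit clause (x3) forces x3 = True.
Unit clause (x7) forces x7 = True.
Every clause is now satisfied; x2 is unconstrained.

x1: False, x2: True, x3: True, x4: False, x5: False, x6: True, x7: True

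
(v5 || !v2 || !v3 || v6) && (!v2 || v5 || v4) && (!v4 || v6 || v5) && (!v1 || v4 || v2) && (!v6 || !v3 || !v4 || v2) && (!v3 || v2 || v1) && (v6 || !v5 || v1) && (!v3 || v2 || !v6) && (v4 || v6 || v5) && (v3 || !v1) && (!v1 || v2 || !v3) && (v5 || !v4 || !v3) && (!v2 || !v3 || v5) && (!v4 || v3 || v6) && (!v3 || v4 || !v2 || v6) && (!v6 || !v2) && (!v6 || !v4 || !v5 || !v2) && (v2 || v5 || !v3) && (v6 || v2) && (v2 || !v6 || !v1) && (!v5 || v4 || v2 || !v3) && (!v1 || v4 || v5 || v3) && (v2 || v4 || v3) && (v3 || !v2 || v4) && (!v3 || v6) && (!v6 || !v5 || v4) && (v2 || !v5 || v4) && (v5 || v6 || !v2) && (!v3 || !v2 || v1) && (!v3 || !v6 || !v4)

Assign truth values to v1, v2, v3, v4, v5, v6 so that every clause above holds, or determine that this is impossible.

Try v3 = false.
From the singleton clause (!v1), v1 = false.
Try v6 = true.
From the singleton clause (!v2), v2 = false.
From the singleton clause (v4), v4 = true.
All clauses hold; v5 can take either value.

v1=false,  v2=false,  v3=false,  v4=true,  v5=true,  v6=true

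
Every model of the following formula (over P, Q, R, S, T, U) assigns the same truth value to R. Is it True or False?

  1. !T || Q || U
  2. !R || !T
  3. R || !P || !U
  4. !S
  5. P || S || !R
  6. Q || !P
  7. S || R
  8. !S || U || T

Suppose R = false.
From the singleton clause (!S), S = false.
That conflicts with the unit clause (S).
So every satisfying assignment has R = True.

True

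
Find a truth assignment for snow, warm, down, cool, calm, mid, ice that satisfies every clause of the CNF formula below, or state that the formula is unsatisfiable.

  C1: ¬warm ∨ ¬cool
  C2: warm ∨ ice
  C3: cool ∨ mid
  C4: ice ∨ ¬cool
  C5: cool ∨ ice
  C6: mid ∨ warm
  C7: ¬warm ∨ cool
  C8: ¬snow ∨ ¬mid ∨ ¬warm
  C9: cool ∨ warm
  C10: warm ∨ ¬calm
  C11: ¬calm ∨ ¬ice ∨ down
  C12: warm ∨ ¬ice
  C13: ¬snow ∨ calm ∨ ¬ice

Try warm = False.
From the singleton clause (ice), ice = True.
But (¬ice) is also a unit clause — contradiction.
So warm must be the other value — set warm = True.
From the singleton clause (¬cool), cool = False.
But (cool) is also a unit clause — contradiction.
Neither warm = True nor warm = False works.

UNSATISFIABLE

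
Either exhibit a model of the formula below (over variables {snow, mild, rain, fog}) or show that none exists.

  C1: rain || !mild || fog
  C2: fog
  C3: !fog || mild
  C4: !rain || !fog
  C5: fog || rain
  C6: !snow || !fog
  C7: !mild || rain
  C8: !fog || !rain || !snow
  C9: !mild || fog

UNSATISFIABLE

The clause (fog) is unit, so fog = true.
The clause (mild) is unit, so mild = true.
The clause (!rain) is unit, so rain = false.
Now (rain) is unsatisfied and unit — conflict.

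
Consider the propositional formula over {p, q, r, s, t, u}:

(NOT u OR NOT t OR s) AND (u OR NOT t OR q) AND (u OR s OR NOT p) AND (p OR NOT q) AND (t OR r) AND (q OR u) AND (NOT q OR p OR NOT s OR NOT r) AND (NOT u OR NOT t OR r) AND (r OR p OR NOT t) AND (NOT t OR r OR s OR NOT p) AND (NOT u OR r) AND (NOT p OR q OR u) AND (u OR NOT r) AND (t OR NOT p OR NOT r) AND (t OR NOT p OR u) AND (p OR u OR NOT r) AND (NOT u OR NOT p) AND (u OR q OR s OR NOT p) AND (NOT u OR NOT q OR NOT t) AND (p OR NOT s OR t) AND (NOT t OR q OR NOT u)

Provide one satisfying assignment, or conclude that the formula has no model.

Try p = true.
The clause (NOT u) is unit, so u = false.
The clause (s) is unit, so s = true.
The clause (q) is unit, so q = true.
The clause (NOT r) is unit, so r = false.
The clause (t) is unit, so t = true.
All clauses are satisfied.

p ↦ true, q ↦ true, r ↦ false, s ↦ true, t ↦ true, u ↦ false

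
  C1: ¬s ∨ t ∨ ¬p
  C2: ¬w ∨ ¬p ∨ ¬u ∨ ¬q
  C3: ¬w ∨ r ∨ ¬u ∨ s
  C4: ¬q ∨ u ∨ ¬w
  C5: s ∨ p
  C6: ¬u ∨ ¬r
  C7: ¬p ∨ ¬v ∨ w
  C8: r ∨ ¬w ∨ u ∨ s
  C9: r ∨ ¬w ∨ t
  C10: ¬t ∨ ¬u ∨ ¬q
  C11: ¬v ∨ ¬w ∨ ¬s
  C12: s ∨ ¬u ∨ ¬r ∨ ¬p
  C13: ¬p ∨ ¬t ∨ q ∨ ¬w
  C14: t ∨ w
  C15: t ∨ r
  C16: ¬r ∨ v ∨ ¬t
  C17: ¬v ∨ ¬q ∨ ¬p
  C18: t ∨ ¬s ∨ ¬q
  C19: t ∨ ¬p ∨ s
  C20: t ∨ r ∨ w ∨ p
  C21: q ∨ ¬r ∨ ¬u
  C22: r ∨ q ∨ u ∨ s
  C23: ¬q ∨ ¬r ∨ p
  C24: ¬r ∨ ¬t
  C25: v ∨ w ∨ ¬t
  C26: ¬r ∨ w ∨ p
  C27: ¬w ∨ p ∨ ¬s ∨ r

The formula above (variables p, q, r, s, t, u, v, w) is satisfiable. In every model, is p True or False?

Suppose p = True.
Case s = False:
Unit clause (t) forces t = True.
Unit clause (¬r) forces r = False.
Case w = False:
Unit clause (¬v) forces v = False.
That conflicts with the unit clause (v).
Undo w and try w = True.
Unit clause (¬u) forces u = False.
That conflicts with the unit clause (u).
Either choice for w ends in contradiction.
Undo s and try s = True.
Unit clause (t) forces t = True.
Unit clause (¬r) forces r = False.
Case v = False:
Unit clause (w) forces w = True.
Unit clause (q) forces q = True.
Unit clause (¬u) forces u = False.
That conflicts with the unit clause (u).
Undo v and try v = True.
Unit clause (w) forces w = True.
That conflicts with the unit clause (¬w).
Either choice for v ends in contradiction.
Either choice for s ends in contradiction.
So every satisfying assignment has p = False.

False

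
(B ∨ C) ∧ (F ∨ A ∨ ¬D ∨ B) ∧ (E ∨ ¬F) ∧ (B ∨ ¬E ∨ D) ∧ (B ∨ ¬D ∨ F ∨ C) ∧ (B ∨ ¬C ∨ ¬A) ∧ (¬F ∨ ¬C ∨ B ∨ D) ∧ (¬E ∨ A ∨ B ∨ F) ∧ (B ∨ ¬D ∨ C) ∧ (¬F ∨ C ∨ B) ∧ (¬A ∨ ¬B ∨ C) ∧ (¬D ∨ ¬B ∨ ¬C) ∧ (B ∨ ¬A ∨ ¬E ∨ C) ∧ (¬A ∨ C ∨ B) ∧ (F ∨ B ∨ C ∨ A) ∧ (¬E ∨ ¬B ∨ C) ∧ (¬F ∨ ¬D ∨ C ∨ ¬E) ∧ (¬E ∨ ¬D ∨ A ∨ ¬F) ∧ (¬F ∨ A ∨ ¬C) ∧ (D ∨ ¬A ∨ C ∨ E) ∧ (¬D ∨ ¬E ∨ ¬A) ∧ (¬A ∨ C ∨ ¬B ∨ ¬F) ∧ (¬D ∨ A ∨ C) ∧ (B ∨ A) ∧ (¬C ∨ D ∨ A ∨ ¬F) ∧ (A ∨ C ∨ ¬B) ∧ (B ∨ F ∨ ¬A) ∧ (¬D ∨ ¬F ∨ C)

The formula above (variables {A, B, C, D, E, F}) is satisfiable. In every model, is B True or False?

True

Suppose B = False.
Unit clause (C) forces C = True.
Unit clause (¬A) forces A = False.
Now (A) is unsatisfied and unit — conflict.
So every satisfying assignment has B = True.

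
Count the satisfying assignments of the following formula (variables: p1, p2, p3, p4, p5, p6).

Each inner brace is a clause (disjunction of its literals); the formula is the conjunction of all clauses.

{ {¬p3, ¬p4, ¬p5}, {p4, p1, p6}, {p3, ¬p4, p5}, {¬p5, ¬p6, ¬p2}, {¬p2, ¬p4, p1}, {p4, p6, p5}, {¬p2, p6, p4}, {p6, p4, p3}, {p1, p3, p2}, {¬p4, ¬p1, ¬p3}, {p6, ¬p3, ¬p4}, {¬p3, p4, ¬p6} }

9

There are 2^6 = 64 truth assignments over (p1, p2, p3, p4, p5, p6).
Split on p5. With p5 = True, the clauses containing p5 are satisfied and ¬p5 drops from the rest; 5 of the 2^5 = 32 assignments to the other variables satisfy what remains.
With p5 = False, by the same count on the reduced clause set, 4 assignments work.
Total: 5 + 4 = 9.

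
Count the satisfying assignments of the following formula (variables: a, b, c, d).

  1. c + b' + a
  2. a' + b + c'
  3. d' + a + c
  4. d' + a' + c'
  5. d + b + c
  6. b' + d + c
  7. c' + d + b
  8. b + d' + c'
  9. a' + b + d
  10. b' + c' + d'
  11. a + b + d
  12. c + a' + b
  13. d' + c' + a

There are 2^4 = 16 truth assignments over (a, b, c, d).
Check each against the 13 clauses (columns in the order a, b, c, d):
  F F F F  ✗ fails (d + b + c)
  F F F T  ✗ fails (d' + a + c)
  F F T F  ✗ fails (c' + d + b)
  F F T T  ✗ fails (b + d' + c')
  F T F F  ✗ fails (c + b' + a)
  F T F T  ✗ fails (c + b' + a)
  F T T F  ✓ satisfies all
  F T T T  ✗ fails (b' + c' + d')
  T F F F  ✗ fails (d + b + c)
  T F F T  ✗ fails (c + a' + b)
  T F T F  ✗ fails (a' + b + c')
  T F T T  ✗ fails (a' + b + c')
  T T F F  ✗ fails (b' + d + c)
  T T F T  ✓ satisfies all
  T T T F  ✓ satisfies all
  T T T T  ✗ fails (d' + a' + c')
3 of the 16 rows are models.

3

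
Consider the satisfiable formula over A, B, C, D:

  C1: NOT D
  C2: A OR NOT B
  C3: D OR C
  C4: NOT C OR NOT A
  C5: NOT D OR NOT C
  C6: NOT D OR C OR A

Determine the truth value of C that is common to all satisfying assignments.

True

Suppose C = false.
(NOT D) alone gives D = false.
Now (D) is unsatisfied and unit — conflict.
So every satisfying assignment has C = True.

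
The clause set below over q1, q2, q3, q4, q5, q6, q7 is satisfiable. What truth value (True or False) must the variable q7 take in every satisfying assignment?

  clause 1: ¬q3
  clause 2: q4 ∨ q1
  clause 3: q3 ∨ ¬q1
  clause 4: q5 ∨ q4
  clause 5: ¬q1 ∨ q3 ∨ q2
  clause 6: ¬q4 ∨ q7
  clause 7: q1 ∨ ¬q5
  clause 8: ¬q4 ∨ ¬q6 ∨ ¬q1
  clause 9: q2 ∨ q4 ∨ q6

Suppose q7 = False.
From the singleton clause (¬q3), q3 = False.
From the singleton clause (¬q1), q1 = False.
From the singleton clause (q4), q4 = True.
That conflicts with the unit clause (¬q4).
So every satisfying assignment has q7 = True.

True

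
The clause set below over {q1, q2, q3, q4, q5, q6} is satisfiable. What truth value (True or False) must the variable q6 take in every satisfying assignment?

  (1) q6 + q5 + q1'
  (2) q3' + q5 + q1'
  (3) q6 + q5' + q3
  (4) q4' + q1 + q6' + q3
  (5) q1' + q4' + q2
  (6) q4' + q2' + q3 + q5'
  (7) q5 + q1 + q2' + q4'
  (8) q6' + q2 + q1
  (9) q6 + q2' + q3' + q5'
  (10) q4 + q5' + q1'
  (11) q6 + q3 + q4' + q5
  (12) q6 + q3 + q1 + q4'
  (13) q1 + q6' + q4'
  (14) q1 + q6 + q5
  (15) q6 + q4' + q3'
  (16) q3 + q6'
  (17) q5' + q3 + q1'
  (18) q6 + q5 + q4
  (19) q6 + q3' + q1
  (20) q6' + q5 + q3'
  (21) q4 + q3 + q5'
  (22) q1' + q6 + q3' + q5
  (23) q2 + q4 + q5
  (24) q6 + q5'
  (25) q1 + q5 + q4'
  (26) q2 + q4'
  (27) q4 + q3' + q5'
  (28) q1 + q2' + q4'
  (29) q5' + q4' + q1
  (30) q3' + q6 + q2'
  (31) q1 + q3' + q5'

True

Suppose q6 = 0.
The clause (q5') is unit, so q5 = 0.
The clause (q1') is unit, so q1 = 0.
That conflicts with the unit clause (q1).
So every satisfying assignment has q6 = True.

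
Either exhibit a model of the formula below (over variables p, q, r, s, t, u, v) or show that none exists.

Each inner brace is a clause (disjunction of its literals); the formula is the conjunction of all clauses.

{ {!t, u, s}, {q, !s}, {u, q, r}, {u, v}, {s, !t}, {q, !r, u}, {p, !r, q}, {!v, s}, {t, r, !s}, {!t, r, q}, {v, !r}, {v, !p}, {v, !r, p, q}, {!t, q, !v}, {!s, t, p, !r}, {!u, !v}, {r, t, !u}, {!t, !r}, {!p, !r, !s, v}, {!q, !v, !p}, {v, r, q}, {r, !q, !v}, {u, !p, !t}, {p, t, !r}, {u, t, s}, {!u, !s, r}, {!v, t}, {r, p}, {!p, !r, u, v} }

Try q = true.
Try u = true.
The clause (!v) is unit, so v = false.
The clause (!r) is unit, so r = false.
The clause (!p) is unit, so p = false.
That conflicts with the unit clause (p).
Backtrack on u: now try u = false.
The clause (v) is unit, so v = true.
The clause (s) is unit, so s = true.
The clause (!p) is unit, so p = false.
The clause (r) is unit, so r = true.
The clause (t) is unit, so t = true.
That conflicts with the unit clause (!t).
Either choice for u ends in contradiction.
Backtrack on q: now try q = false.
The clause (!s) is unit, so s = false.
The clause (!t) is unit, so t = false.
The clause (!v) is unit, so v = false.
The clause (u) is unit, so u = true.
The clause (!r) is unit, so r = false.
That conflicts with the unit clause (r).
Either choice for q ends in contradiction.

UNSATISFIABLE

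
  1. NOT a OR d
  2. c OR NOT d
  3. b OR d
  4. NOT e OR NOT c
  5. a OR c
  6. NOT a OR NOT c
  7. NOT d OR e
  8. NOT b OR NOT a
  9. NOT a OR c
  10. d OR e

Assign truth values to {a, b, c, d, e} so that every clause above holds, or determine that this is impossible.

Case a = false:
The clause (c) is unit, so c = true.
The clause (NOT e) is unit, so e = false.
The clause (NOT d) is unit, so d = false.
Now (d) is unsatisfied and unit — conflict.
Undo a and try a = true.
The clause (d) is unit, so d = true.
The clause (c) is unit, so c = true.
Now (NOT c) is unsatisfied and unit — conflict.
Neither a = true nor a = false works.

UNSATISFIABLE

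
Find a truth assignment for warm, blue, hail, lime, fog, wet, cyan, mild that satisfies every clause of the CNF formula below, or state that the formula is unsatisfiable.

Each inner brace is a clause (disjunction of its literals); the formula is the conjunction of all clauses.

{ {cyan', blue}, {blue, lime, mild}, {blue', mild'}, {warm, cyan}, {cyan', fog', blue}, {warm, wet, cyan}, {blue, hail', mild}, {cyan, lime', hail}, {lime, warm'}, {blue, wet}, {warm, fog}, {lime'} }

From the singleton clause (lime'), lime = 0.
From the singleton clause (warm'), warm = 0.
From the singleton clause (cyan), cyan = 1.
From the singleton clause (blue), blue = 1.
From the singleton clause (mild'), mild = 0.
From the singleton clause (fog), fog = 1.
All clauses hold; hail, wet can take either value.

warm=0, blue=1, hail=1, lime=0, fog=1, wet=0, cyan=1, mild=0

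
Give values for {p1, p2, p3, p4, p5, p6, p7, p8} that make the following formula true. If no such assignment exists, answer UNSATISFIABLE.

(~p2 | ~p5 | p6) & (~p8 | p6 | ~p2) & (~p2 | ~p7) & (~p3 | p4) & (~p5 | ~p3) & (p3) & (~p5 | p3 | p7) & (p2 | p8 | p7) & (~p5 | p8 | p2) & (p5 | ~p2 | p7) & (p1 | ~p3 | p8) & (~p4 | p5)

From the singleton clause (p3), p3 = 1.
From the singleton clause (p4), p4 = 1.
From the singleton clause (~p5), p5 = 0.
That conflicts with the unit clause (p5).

UNSATISFIABLE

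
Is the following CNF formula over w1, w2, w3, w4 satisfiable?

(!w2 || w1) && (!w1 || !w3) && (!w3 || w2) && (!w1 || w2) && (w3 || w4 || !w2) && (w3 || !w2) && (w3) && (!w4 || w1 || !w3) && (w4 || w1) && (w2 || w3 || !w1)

From the singleton clause (w3), w3 = true.
From the singleton clause (!w1), w1 = false.
From the singleton clause (!w2), w2 = false.
That conflicts with the unit clause (w2).
No assignment satisfies every clause.

No, unsatisfiable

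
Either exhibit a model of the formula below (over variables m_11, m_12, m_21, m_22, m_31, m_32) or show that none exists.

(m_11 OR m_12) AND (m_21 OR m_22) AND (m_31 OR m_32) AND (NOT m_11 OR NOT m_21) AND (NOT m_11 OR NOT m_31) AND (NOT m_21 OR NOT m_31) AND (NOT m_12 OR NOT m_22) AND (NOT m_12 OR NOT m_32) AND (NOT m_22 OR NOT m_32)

Suppose m_11 = true.
Unit clause (NOT m_21) forces m_21 = false.
Unit clause (m_22) forces m_22 = true.
Unit clause (NOT m_31) forces m_31 = false.
Unit clause (m_32) forces m_32 = true.
But (NOT m_32) is also a unit clause — contradiction.
Backtrack on m_11: now try m_11 = false.
Unit clause (m_12) forces m_12 = true.
Unit clause (NOT m_22) forces m_22 = false.
Unit clause (m_21) forces m_21 = true.
Unit clause (NOT m_31) forces m_31 = false.
Unit clause (m_32) forces m_32 = true.
But (NOT m_32) is also a unit clause — contradiction.
Neither m_11 = true nor m_11 = false works.

UNSATISFIABLE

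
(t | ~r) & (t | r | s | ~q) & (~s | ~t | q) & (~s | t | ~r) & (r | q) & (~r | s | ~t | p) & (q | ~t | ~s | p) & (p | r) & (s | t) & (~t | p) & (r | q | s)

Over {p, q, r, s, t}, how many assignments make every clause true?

There are 2^5 = 32 truth assignments over (p, q, r, s, t).
Split on t. With t = 1, the clauses containing t are satisfied and ~t drops from the rest; 5 of the 2^4 = 16 assignments to the other variables satisfy what remains.
With t = 0, by the same count on the reduced clause set, 1 assignment works.
Total: 5 + 1 = 6.

6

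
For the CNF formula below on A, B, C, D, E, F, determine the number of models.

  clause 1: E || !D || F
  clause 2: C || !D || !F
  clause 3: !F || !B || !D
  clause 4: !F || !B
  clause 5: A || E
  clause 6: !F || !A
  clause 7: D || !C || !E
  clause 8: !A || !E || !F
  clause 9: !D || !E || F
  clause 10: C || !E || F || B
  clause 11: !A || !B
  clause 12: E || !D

5

There are 2^6 = 64 truth assignments over (A, B, C, D, E, F).
Split on B. With B = true, the clauses containing B are satisfied and !B drops from the rest; 1 of the 2^5 = 32 assignments to the other variables satisfy what remains.
With B = false, by the same count on the reduced clause set, 4 assignments work.
(One model: A=F, B=F, C=F, D=F, E=T, F=T.)
Total: 1 + 4 = 5.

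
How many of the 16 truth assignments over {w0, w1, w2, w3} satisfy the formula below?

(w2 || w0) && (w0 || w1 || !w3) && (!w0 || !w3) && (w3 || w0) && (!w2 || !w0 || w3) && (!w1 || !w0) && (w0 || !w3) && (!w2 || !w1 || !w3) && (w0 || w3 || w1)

1

There are 2^4 = 16 truth assignments over (w0, w1, w2, w3).
Check each against the 9 clauses (columns in the order w0, w1, w2, w3):
  F F F F  ✗ fails (w2 || w0)
  F F F T  ✗ fails (w2 || w0)
  F F T F  ✗ fails (w3 || w0)
  F F T T  ✗ fails (w0 || w1 || !w3)
  F T F F  ✗ fails (w2 || w0)
  F T F T  ✗ fails (w2 || w0)
  F T T F  ✗ fails (w3 || w0)
  F T T T  ✗ fails (w0 || !w3)
  T F F F  ✓ satisfies all
  T F F T  ✗ fails (!w0 || !w3)
  T F T F  ✗ fails (!w2 || !w0 || w3)
  T F T T  ✗ fails (!w0 || !w3)
  T T F F  ✗ fails (!w1 || !w0)
  T T F T  ✗ fails (!w0 || !w3)
  T T T F  ✗ fails (!w2 || !w0 || w3)
  T T T T  ✗ fails (!w0 || !w3)
1 of the 16 rows is a model.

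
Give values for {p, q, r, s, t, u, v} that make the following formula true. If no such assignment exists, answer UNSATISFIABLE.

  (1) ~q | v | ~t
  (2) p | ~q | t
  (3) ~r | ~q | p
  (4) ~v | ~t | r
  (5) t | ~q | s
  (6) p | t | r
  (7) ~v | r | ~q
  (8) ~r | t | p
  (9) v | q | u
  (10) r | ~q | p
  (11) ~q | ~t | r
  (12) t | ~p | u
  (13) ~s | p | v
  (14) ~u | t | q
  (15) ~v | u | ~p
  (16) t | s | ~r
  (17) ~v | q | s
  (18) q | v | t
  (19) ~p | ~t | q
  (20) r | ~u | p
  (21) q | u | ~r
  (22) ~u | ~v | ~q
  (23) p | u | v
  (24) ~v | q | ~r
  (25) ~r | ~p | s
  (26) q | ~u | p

p: 1, q: 1, r: 0, s: 1, t: 0, u: 1, v: 0

Try q = 1.
Try v = 0.
Unit clause (~t) forces t = 0.
Unit clause (p) forces p = 1.
Unit clause (s) forces s = 1.
Unit clause (u) forces u = 1.
Every clause is now satisfied; r is unconstrained.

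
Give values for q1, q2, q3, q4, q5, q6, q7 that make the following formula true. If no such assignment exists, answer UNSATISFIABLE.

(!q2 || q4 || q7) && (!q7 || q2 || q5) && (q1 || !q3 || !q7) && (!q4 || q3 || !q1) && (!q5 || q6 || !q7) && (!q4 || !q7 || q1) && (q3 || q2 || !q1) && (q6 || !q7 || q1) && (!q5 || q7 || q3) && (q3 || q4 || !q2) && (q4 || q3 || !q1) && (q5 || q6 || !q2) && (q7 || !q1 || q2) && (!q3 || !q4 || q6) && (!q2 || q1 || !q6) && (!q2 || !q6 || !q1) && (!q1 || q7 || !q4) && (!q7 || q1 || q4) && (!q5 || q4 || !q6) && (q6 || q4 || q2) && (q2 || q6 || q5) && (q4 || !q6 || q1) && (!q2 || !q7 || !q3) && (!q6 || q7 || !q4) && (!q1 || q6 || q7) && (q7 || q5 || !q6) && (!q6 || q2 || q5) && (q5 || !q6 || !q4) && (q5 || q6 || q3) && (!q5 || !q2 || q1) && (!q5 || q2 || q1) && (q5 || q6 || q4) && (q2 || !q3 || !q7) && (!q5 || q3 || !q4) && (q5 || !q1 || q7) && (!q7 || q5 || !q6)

Suppose q2 = false.
Suppose q7 = false.
Unit clause (!q1) forces q1 = false.
Unit clause (!q5) forces q5 = false.
Unit clause (q6) forces q6 = true.
But (!q6) is also a unit clause — contradiction.
So q7 must be the other value — set q7 = true.
Unit clause (q5) forces q5 = true.
Unit clause (q6) forces q6 = true.
Unit clause (q4) forces q4 = true.
Unit clause (q1) forces q1 = true.
Unit clause (q3) forces q3 = true.
But (!q3) is also a unit clause — contradiction.
Both values of q7 lead to a conflict.
So q2 must be the other value — set q2 = true.
Suppose q4 = true.
Suppose q3 = true.
Unit clause (q6) forces q6 = true.
Unit clause (q1) forces q1 = true.
But (!q1) is also a unit clause — contradiction.
So q3 must be the other value — set q3 = false.
Unit clause (!q1) forces q1 = false.
Unit clause (!q7) forces q7 = false.
Unit clause (!q5) forces q5 = false.
Unit clause (q6) forces q6 = true.
But (!q6) is also a unit clause — contradiction.
Both values of q3 lead to a conflict.
So q4 must be the other value — set q4 = false.
Unit clause (q7) forces q7 = true.
Unit clause (q3) forces q3 = true.
But (!q3) is also a unit clause — contradiction.
Both values of q4 lead to a conflict.
Both values of q2 lead to a conflict.

UNSATISFIABLE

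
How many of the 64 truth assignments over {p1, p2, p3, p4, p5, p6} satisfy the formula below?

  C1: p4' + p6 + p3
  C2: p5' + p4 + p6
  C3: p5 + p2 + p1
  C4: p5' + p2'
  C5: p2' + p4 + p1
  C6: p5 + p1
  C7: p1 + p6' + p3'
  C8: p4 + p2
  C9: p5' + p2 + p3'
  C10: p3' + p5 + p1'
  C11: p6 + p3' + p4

6

There are 2^6 = 64 truth assignments over (p1, p2, p3, p4, p5, p6).
Split on p6. With p6 = 1, the clauses containing p6 are satisfied and p6' drops from the rest; 5 of the 2^5 = 32 assignments to the other variables satisfy what remains.
With p6 = 0, by the same count on the reduced clause set, 1 assignment works.
(One model: p1=F, p2=F, p3=F, p4=T, p5=T, p6=T.)
Total: 5 + 1 = 6.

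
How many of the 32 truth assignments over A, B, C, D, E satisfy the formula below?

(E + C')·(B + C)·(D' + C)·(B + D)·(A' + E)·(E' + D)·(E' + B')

There are 2^5 = 32 truth assignments over (A, B, C, D, E).
Split on B. With B = 1, the clauses containing B are satisfied and B' drops from the rest; 1 of the 2^4 = 16 assignments to the other variables satisfy what remains.
With B = 0, by the same count on the reduced clause set, 2 assignments work.
Total: 1 + 2 = 3.

3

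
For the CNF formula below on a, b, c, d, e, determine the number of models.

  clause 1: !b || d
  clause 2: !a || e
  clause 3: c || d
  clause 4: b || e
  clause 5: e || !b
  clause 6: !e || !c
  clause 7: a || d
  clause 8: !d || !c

4

There are 2^5 = 32 truth assignments over (a, b, c, d, e).
Split on c. With c = true, the clauses containing c are satisfied and !c drops from the rest; 0 of the 2^4 = 16 assignments to the other variables satisfy what remains.
With c = false, by the same count on the reduced clause set, 4 assignments work.
(One model: a=F, b=F, c=F, d=T, e=T.)
Total: 0 + 4 = 4.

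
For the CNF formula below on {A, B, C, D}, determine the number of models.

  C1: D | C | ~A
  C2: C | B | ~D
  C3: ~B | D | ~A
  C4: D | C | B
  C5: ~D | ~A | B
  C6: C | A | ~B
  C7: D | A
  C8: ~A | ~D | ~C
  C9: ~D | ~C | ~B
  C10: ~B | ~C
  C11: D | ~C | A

3

There are 2^4 = 16 truth assignments over (A, B, C, D).
Check each against the 11 clauses (columns in the order A, B, C, D):
  F F F F  ✗ fails (D | C | B)
  F F F T  ✗ fails (C | B | ~D)
  F F T F  ✗ fails (D | A)
  F F T T  ✓ satisfies all
  F T F F  ✗ fails (C | A | ~B)
  F T F T  ✗ fails (C | A | ~B)
  F T T F  ✗ fails (D | A)
  F T T T  ✗ fails (~D | ~C | ~B)
  T F F F  ✗ fails (D | C | ~A)
  T F F T  ✗ fails (C | B | ~D)
  T F T F  ✓ satisfies all
  T F T T  ✗ fails (~D | ~A | B)
  T T F F  ✗ fails (D | C | ~A)
  T T F T  ✓ satisfies all
  T T T F  ✗ fails (~B | D | ~A)
  T T T T  ✗ fails (~A | ~D | ~C)
3 of the 16 rows are models.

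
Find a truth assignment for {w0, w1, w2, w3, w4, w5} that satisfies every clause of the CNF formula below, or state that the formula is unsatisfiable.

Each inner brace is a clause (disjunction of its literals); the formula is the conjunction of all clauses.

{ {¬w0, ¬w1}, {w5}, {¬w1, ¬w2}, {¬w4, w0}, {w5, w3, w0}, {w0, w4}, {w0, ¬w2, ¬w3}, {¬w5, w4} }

From the singleton clause (w5), w5 = True.
From the singleton clause (w4), w4 = True.
From the singleton clause (w0), w0 = True.
From the singleton clause (¬w1), w1 = False.
No clause remains; w2, w3 are free.

w0 ↦ True,  w1 ↦ False,  w2 ↦ True,  w3 ↦ False,  w4 ↦ True,  w5 ↦ True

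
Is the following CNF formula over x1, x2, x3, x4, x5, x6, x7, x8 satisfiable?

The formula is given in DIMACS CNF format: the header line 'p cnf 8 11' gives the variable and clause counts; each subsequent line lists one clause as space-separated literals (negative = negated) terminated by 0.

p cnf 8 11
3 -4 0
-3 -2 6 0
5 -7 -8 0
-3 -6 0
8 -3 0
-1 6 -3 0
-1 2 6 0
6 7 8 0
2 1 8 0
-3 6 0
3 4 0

No

Try x3 = True.
From the singleton clause (¬x6), x6 = False.
That conflicts with the unit clause (x6).
Undo x3 and try x3 = False.
From the singleton clause (¬x4), x4 = False.
That conflicts with the unit clause (x4).
Both values of x3 lead to a conflict.
No assignment satisfies every clause.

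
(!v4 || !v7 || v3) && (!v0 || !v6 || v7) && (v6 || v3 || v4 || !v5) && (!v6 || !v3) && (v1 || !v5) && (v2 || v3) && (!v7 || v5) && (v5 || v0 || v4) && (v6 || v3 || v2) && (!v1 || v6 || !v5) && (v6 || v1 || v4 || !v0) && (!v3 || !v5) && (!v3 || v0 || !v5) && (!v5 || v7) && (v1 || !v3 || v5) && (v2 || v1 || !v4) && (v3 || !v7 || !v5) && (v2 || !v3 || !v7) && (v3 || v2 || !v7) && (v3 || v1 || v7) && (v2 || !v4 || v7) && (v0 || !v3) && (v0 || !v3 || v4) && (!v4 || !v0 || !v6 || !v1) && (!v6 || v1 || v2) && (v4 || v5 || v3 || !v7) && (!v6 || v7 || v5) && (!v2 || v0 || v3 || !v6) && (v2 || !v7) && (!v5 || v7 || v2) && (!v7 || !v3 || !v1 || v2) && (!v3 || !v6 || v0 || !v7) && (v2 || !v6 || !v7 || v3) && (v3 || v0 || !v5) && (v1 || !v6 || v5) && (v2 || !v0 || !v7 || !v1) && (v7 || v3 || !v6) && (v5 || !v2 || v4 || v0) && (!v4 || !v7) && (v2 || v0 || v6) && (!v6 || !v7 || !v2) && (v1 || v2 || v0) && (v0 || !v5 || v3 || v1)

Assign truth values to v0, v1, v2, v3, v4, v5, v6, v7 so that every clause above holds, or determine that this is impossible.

Suppose v6 = false.
Suppose v1 = true.
Unit clause (!v5) forces v5 = false.
Unit clause (!v7) forces v7 = false.
Suppose v2 = true.
Suppose v0 = true.
All clauses hold; v3, v4 can take either value.

v0=true; v1=true; v2=true; v3=false; v4=true; v5=false; v6=false; v7=false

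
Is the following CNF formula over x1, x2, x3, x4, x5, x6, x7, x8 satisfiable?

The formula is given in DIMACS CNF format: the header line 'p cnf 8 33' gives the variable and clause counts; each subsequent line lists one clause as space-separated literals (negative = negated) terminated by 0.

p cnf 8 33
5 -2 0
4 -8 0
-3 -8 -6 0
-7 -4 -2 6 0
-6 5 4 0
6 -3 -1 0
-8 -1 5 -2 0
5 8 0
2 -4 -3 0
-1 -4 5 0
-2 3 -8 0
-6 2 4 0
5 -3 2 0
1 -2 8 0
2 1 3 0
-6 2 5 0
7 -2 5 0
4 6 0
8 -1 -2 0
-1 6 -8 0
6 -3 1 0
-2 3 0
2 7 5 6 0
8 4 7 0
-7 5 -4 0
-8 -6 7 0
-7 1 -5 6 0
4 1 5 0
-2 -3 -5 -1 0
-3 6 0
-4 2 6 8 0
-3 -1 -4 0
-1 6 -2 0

Case x5 = True:
Case x4 = True:
Case x2 = False:
From the singleton clause (¬x3), x3 = False.
From the singleton clause (x1), x1 = True.
Case x6 = True:
Case x8 = True:
From the singleton clause (x7), x7 = True.
This assignment satisfies each clause.
A satisfying assignment: x1: True; x2: False; x3: False; x4: True; x5: True; x6: True; x7: True; x8: True.

Satisfiable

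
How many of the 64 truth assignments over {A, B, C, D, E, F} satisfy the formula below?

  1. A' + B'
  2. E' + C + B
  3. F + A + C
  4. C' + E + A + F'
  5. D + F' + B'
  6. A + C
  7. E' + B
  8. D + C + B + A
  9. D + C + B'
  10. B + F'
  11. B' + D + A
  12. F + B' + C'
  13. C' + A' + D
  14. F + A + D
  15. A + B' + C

5

There are 2^6 = 64 truth assignments over (A, B, C, D, E, F).
Split on A. With A = 1, the clauses containing A are satisfied and A' drops from the rest; 3 of the 2^5 = 32 assignments to the other variables satisfy what remains.
With A = 0, by the same count on the reduced clause set, 2 assignments work.
(One model: A=F, B=F, C=T, D=T, E=F, F=F.)
Total: 3 + 2 = 5.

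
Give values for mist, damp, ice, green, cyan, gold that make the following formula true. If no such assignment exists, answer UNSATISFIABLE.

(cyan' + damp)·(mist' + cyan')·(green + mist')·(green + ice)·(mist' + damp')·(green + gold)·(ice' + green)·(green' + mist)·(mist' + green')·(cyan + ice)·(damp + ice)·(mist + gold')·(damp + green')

UNSATISFIABLE

Branch on cyan: set cyan = 0.
From the singleton clause (ice), ice = 1.
From the singleton clause (green), green = 1.
From the singleton clause (mist), mist = 1.
Now (mist') is unsatisfied and unit — conflict.
Undo cyan and try cyan = 1.
From the singleton clause (damp), damp = 1.
From the singleton clause (mist'), mist = 0.
From the singleton clause (green'), green = 0.
From the singleton clause (ice), ice = 1.
Now (ice') is unsatisfied and unit — conflict.
Either choice for cyan ends in contradiction.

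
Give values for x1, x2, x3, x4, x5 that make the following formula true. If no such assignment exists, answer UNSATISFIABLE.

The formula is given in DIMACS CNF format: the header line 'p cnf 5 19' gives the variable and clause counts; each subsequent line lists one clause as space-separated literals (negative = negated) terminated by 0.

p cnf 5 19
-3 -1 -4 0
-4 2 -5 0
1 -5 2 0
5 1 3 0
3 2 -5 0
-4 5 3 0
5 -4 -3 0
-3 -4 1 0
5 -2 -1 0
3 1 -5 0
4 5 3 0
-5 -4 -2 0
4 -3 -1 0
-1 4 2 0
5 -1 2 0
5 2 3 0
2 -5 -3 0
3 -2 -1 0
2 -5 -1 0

Try x3 = True.
Try x1 = False.
From the singleton clause (¬x4), x4 = False.
Try x5 = True.
From the singleton clause (x2), x2 = True.
This assignment satisfies each clause.

x1: False, x2: True, x3: True, x4: False, x5: True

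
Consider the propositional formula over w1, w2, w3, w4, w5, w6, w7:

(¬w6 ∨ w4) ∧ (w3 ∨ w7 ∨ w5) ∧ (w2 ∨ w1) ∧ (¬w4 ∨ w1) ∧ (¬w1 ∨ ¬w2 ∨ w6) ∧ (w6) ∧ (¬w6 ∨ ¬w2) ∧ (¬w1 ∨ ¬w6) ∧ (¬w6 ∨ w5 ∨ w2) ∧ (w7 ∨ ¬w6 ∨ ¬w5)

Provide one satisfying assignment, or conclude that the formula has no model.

From the singleton clause (w6), w6 = True.
From the singleton clause (w4), w4 = True.
From the singleton clause (w1), w1 = True.
That conflicts with the unit clause (¬w1).

UNSATISFIABLE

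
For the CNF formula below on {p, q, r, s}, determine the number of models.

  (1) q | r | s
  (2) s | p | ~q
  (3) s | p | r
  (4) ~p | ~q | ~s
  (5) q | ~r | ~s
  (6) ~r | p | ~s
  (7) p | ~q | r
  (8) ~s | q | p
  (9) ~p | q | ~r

4

There are 2^4 = 16 truth assignments over (p, q, r, s).
Split on p. With p = 1, the clauses containing p are satisfied and ~p drops from the rest; 3 of the 2^3 = 8 assignments to the other variables satisfy what remains.
With p = 0, by the same count on the reduced clause set, 1 assignment works.
Total: 3 + 1 = 4.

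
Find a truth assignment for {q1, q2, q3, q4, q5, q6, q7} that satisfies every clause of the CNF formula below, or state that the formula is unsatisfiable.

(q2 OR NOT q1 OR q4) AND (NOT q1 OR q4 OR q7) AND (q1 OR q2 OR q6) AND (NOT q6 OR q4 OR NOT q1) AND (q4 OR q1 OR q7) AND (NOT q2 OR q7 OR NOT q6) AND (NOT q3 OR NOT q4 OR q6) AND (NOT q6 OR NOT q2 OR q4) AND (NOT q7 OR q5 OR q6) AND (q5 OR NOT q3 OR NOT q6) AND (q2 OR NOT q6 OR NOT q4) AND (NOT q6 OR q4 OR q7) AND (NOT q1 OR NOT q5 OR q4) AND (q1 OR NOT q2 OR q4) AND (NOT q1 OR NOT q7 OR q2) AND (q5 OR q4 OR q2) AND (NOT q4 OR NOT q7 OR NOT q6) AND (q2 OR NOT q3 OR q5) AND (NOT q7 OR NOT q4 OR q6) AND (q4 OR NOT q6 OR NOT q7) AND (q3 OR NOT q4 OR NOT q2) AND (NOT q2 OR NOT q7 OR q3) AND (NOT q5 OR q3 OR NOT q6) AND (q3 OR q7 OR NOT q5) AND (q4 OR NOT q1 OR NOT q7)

Suppose q2 = false.
Suppose q1 = true.
(q4) alone gives q4 = true.
(NOT q6) alone gives q6 = false.
(NOT q3) alone gives q3 = false.
(NOT q7) alone gives q7 = false.
(NOT q5) alone gives q5 = false.
All clauses are satisfied.

q1: true, q2: false, q3: false, q4: true, q5: false, q6: false, q7: false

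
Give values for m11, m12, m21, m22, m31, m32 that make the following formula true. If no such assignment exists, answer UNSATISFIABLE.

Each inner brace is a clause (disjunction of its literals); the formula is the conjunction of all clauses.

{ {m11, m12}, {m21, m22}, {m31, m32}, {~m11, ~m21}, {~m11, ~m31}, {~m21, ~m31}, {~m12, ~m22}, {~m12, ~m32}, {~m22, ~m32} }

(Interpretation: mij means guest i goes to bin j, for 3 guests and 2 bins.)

UNSATISFIABLE

Suppose m11 = 1.
From the singleton clause (~m21), m21 = 0.
From the singleton clause (m22), m22 = 1.
From the singleton clause (~m31), m31 = 0.
From the singleton clause (m32), m32 = 1.
Now (~m32) is unsatisfied and unit — conflict.
That branch fails; take m11 = 0 instead.
From the singleton clause (m12), m12 = 1.
From the singleton clause (~m22), m22 = 0.
From the singleton clause (m21), m21 = 1.
From the singleton clause (~m31), m31 = 0.
From the singleton clause (m32), m32 = 1.
Now (~m32) is unsatisfied and unit — conflict.
Both values of m11 lead to a conflict.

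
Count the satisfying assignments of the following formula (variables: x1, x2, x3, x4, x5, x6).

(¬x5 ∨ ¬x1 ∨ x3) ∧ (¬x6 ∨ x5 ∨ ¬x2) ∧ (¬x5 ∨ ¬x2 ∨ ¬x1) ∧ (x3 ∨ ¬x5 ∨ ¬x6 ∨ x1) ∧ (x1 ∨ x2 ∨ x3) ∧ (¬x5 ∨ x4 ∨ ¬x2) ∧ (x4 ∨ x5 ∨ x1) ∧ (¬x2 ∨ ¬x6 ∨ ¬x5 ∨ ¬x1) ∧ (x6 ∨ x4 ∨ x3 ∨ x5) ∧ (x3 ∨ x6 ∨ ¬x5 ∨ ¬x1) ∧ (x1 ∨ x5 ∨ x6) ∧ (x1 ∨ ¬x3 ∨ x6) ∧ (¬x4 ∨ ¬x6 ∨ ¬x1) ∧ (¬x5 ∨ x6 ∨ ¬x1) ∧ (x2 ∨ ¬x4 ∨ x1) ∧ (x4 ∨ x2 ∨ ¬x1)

8

There are 2^6 = 64 truth assignments over (x1, x2, x3, x4, x5, x6).
Split on x2. With x2 = True, the clauses containing x2 are satisfied and ¬x2 drops from the rest; 5 of the 2^5 = 32 assignments to the other variables satisfy what remains.
With x2 = False, by the same count on the reduced clause set, 3 assignments work.
(One model: x1=F, x2=F, x3=T, x4=F, x5=T, x6=T.)
Total: 5 + 3 = 8.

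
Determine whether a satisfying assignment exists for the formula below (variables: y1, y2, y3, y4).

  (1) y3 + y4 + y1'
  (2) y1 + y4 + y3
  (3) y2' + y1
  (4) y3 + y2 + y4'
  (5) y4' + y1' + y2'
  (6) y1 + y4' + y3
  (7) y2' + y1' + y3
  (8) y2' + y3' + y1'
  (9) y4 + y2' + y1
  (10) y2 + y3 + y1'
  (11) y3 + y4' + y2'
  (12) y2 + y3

Case y2 = 0:
(y3) alone gives y3 = 1.
No clause remains; y1, y4 are free.
A satisfying assignment: y1=0,  y2=0,  y3=1,  y4=0.

Yes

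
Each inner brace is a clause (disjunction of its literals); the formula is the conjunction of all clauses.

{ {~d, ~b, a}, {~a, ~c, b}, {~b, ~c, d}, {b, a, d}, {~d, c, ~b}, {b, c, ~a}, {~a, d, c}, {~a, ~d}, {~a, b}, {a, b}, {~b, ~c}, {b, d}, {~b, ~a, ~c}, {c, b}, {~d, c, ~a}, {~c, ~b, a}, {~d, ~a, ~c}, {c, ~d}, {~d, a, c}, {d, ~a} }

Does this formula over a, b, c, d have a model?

Suppose a = 0.
From the singleton clause (b), b = 1.
From the singleton clause (~d), d = 0.
From the singleton clause (~c), c = 0.
This assignment satisfies each clause.
A satisfying assignment: a: 0; b: 1; c: 0; d: 0.

Satisfiable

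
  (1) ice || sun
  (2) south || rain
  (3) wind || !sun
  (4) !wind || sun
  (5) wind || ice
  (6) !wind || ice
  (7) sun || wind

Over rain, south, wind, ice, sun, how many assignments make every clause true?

There are 2^5 = 32 truth assignments over (rain, south, wind, ice, sun).
Split on south. With south = true, the clauses containing south are satisfied and !south drops from the rest; 2 of the 2^4 = 16 assignments to the other variables satisfy what remains.
With south = false, by the same count on the reduced clause set, 1 assignment works.
Total: 2 + 1 = 3.

3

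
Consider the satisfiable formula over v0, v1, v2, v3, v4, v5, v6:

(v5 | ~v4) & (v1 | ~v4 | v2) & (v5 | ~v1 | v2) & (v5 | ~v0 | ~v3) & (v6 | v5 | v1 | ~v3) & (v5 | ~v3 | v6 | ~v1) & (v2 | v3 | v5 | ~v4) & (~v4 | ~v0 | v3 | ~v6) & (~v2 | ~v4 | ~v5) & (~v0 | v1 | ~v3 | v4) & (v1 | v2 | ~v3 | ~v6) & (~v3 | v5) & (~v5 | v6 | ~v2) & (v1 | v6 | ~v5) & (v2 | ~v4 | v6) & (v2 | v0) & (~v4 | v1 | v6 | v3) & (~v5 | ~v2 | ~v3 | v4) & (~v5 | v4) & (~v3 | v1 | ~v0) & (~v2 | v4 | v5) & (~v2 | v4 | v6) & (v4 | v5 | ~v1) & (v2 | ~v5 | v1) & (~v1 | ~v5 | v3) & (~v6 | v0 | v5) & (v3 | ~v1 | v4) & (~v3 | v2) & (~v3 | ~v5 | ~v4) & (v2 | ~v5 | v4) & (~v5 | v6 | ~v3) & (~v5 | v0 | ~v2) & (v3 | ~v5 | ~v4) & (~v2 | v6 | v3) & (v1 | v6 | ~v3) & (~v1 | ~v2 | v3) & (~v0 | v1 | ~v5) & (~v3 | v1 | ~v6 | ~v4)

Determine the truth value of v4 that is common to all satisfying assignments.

Suppose v4 = 1.
Unit clause (v5) forces v5 = 1.
Unit clause (~v2) forces v2 = 0.
Unit clause (v1) forces v1 = 1.
Unit clause (v6) forces v6 = 1.
Unit clause (v0) forces v0 = 1.
Unit clause (v3) forces v3 = 1.
Now (~v3) is unsatisfied and unit — conflict.
So every satisfying assignment has v4 = False.

False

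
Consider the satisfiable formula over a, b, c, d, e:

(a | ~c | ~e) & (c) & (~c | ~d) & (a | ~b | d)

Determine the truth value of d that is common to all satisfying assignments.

Suppose d = 1.
Unit clause (c) forces c = 1.
That conflicts with the unit clause (~c).
So every satisfying assignment has d = False.

False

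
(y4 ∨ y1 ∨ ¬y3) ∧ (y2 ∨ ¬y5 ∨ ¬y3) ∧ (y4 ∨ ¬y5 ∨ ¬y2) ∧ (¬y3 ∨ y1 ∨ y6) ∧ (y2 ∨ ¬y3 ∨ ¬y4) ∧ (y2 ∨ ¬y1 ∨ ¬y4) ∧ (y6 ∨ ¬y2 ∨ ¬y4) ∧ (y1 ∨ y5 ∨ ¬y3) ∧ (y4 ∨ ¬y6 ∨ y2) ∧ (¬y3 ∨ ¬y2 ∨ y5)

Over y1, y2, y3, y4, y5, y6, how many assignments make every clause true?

There are 2^6 = 64 truth assignments over (y1, y2, y3, y4, y5, y6).
Split on y5. With y5 = True, the clauses containing y5 are satisfied and ¬y5 drops from the rest; 8 of the 2^5 = 32 assignments to the other variables satisfy what remains.
With y5 = False, by the same count on the reduced clause set, 11 assignments work.
Total: 8 + 11 = 19.

19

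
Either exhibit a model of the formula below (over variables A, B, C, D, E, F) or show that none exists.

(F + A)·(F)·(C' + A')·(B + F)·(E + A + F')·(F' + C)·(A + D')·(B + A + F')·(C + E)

A ↦ 0,  B ↦ 1,  C ↦ 1,  D ↦ 0,  E ↦ 1,  F ↦ 1

The clause (F) is unit, so F = 1.
The clause (C) is unit, so C = 1.
The clause (A') is unit, so A = 0.
The clause (E) is unit, so E = 1.
The clause (D') is unit, so D = 0.
The clause (B) is unit, so B = 1.
Every clause now holds.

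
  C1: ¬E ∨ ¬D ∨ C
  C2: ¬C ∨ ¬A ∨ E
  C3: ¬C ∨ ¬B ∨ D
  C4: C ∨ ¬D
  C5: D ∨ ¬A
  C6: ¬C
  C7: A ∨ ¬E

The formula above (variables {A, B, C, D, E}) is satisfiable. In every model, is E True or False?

Suppose E = True.
The clause (¬C) is unit, so C = False.
The clause (¬D) is unit, so D = False.
The clause (¬A) is unit, so A = False.
That conflicts with the unit clause (A).
So every satisfying assignment has E = False.

False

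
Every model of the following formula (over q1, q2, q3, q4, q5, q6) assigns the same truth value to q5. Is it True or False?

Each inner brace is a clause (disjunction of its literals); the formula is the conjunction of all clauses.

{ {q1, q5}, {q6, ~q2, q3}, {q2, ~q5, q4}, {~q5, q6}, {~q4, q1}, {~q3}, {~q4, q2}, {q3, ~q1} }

Suppose q5 = 0.
Unit clause (q1) forces q1 = 1.
Unit clause (~q3) forces q3 = 0.
Now (q3) is unsatisfied and unit — conflict.
So every satisfying assignment has q5 = True.

True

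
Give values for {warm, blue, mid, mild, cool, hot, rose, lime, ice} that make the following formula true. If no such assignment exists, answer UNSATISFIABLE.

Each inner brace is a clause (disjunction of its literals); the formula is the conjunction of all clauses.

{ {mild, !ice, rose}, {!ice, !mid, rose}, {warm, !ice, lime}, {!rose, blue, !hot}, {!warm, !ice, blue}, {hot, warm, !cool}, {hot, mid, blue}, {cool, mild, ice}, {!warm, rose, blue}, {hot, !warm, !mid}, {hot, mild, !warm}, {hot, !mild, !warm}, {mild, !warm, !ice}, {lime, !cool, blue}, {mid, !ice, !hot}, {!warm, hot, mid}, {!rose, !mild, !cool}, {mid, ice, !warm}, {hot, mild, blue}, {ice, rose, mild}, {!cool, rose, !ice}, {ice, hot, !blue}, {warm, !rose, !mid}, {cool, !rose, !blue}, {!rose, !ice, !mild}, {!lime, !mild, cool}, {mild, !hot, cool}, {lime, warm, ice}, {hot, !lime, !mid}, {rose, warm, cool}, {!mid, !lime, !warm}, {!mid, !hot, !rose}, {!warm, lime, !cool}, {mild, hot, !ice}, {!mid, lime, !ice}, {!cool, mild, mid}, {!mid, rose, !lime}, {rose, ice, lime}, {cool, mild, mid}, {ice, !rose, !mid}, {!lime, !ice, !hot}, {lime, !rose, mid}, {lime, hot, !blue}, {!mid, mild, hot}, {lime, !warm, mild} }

Try mild = true.
Try hot = true.
Try rose = false.
Try ice = false.
(lime) alone gives lime = true.
(cool) alone gives cool = true.
(!mid) alone gives mid = false.
(!warm) alone gives warm = false.
Every clause is now satisfied; blue is unconstrained.

warm ↦ false,  blue ↦ true,  mid ↦ false,  mild ↦ true,  cool ↦ true,  hot ↦ true,  rose ↦ false,  lime ↦ true,  ice ↦ false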